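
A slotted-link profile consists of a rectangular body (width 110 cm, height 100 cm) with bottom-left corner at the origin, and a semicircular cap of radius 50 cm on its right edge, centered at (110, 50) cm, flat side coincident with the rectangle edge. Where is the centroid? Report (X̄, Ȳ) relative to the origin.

X̄ = 75.05 cm, Ȳ = 50.00 cm

rectangular body: A = 110 × 100 = 11000.00, centroid at (55.00, 50.00).
semicircular end: A = ½π·50² = 3926.99, centroid at (131.22, 50.00).
ΣA = 14926.99 cm², ΣAX̄ = 1120302.32 cm³, ΣAȲ = 746349.54 cm³.
X̄ = 1120302.32/14926.99 = 75.05 cm; Ȳ = 746349.54/14926.99 = 50.00 cm.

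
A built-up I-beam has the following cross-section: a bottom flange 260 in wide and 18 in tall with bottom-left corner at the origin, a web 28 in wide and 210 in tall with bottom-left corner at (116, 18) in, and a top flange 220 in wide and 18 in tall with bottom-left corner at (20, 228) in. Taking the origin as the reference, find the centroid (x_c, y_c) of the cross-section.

x_c = 130.00 in, y_c = 117.35 in

bottom flange: A = 260 × 18 = 4680.00, centroid at (130.00, 9.00).
web: A = 28 × 210 = 5880.00, centroid at (130.00, 123.00).
top flange: A = 220 × 18 = 3960.00, centroid at (130.00, 237.00).
ΣA = 14520.00 in²
ΣAx_c = (4680.00)(130.00) + (5880.00)(130.00) + (3960.00)(130.00) = 1887600.00 in³
ΣAy_c = (4680.00)(9.00) + (5880.00)(123.00) + (3960.00)(237.00) = 1703880.00 in³
x_c = 1887600.00 / 14520.00 = 130.00 in
y_c = 1703880.00 / 14520.00 = 117.35 in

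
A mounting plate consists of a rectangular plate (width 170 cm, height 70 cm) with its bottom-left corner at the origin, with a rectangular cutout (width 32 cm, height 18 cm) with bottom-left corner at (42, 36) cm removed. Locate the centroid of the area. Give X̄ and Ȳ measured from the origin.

plate: A = 170 × 70 = 11900.00, centroid at (85.00, 35.00).
hole: A = −(32 × 18) = -576.00, centroid at (58.00, 45.00).
ΣA = 11324.00 cm², ΣAX̄ = 978092.00 cm³, ΣAȲ = 390580.00 cm³.
X̄ = 978092.00/11324.00 = 86.37 cm; Ȳ = 390580.00/11324.00 = 34.49 cm.

X̄ = 86.37 cm, Ȳ = 34.49 cm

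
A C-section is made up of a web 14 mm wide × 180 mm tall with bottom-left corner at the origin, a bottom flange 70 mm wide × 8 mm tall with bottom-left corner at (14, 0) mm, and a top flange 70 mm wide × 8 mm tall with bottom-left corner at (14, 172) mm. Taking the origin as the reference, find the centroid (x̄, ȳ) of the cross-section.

web: A = 14 × 180 = 2520.00, centroid at (7.00, 90.00).
bottom flange: A = 70 × 8 = 560.00, centroid at (49.00, 4.00).
top flange: A = 70 × 8 = 560.00, centroid at (49.00, 176.00).
ΣA = 3640.00 mm², ΣAx̄ = 72520.00 mm³, ΣAȳ = 327600.00 mm³.
x̄ = 72520.00/3640.00 = 19.92 mm; ȳ = 327600.00/3640.00 = 90.00 mm.

x̄ = 19.92 mm, ȳ = 90.00 mm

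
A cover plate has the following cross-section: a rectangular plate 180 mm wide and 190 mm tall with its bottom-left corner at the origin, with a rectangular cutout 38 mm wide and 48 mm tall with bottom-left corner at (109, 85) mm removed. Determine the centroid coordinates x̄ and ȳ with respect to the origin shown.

Part | A | x̄ᵢ | ȳᵢ | A·x̄ᵢ | A·ȳᵢ
plate | 34200.00 | 90.00 | 95.00 | 3078000.00 | 3249000.00
hole | -1824.00 | 128.00 | 109.00 | -233472.00 | -198816.00
Σ | 32376.00 |  |  | 2844528.00 | 3050184.00
x̄ = 2844528.00 / 32376.00 = 87.86 mm
ȳ = 3050184.00 / 32376.00 = 94.21 mm

x̄ = 87.86 mm, ȳ = 94.21 mm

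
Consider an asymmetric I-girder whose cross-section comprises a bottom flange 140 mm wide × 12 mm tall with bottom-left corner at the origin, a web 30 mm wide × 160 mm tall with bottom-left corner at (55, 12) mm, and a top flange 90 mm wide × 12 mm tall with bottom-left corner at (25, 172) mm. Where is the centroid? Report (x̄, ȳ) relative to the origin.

bottom flange: A = 140 × 12 = 1680.00, centroid at (70.00, 6.00).
web: A = 30 × 160 = 4800.00, centroid at (70.00, 92.00).
top flange: A = 90 × 12 = 1080.00, centroid at (70.00, 178.00).
ΣA = 7560.00 mm², ΣAx̄ = 529200.00 mm³, ΣAȳ = 643920.00 mm³.
x̄ = 529200.00/7560.00 = 70.00 mm; ȳ = 643920.00/7560.00 = 85.17 mm.

x̄ = 70.00 mm, ȳ = 85.17 mm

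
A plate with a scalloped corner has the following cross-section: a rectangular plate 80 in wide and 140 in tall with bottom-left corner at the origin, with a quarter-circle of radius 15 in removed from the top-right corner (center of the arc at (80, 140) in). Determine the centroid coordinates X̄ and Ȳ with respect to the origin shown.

Part | A | x̄ᵢ | ȳᵢ | A·x̄ᵢ | A·ȳᵢ
plate | 11200.00 | 40.00 | 70.00 | 448000.00 | 784000.00
removed quarter-circle | -176.71 | 73.63 | 133.63 | -13012.17 | -23615.04
Σ | 11023.29 |  |  | 434987.83 | 760384.96
X̄ = 434987.83 / 11023.29 = 39.46 in
Ȳ = 760384.96 / 11023.29 = 68.98 in

X̄ = 39.46 in, Ȳ = 68.98 in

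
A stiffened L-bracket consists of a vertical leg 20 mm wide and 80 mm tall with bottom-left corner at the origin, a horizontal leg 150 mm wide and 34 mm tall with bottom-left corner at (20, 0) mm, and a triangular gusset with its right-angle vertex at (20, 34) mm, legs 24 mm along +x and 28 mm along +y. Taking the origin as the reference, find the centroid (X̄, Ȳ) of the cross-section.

Part | A | x̄ᵢ | ȳᵢ | A·x̄ᵢ | A·ȳᵢ
vertical leg | 1600.00 | 10.00 | 40.00 | 16000.00 | 64000.00
horizontal leg | 5100.00 | 95.00 | 17.00 | 484500.00 | 86700.00
gusset | 336.00 | 28.00 | 43.33 | 9408.00 | 14560.00
Σ | 7036.00 |  |  | 509908.00 | 165260.00
X̄ = 509908.00 / 7036.00 = 72.47 mm
Ȳ = 165260.00 / 7036.00 = 23.49 mm

X̄ = 72.47 mm, Ȳ = 23.49 mm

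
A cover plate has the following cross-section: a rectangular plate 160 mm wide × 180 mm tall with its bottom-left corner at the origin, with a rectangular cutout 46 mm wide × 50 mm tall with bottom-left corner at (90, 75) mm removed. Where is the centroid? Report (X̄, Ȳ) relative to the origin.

plate: A = 160 × 180 = 28800.00, centroid at (80.00, 90.00).
hole: A = −(46 × 50) = -2300.00, centroid at (113.00, 100.00).
ΣA = 26500.00 mm², ΣAX̄ = 2044100.00 mm³, ΣAȲ = 2362000.00 mm³.
X̄ = 2044100.00/26500.00 = 77.14 mm; Ȳ = 2362000.00/26500.00 = 89.13 mm.

X̄ = 77.14 mm, Ȳ = 89.13 mm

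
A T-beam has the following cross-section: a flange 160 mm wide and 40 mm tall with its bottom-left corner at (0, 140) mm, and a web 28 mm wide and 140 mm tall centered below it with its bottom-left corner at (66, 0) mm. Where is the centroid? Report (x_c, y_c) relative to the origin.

x_c = 80.00 mm, y_c = 125.81 mm

web: A = 28 × 140 = 3920.00, centroid at (80.00, 70.00).
flange: A = 160 × 40 = 6400.00, centroid at (80.00, 160.00).
ΣA = 10320.00 mm²
ΣAx_c = (3920.00)(80.00) + (6400.00)(80.00) = 825600.00 mm³
ΣAy_c = (3920.00)(70.00) + (6400.00)(160.00) = 1298400.00 mm³
x_c = 825600.00 / 10320.00 = 80.00 mm
y_c = 1298400.00 / 10320.00 = 125.81 mm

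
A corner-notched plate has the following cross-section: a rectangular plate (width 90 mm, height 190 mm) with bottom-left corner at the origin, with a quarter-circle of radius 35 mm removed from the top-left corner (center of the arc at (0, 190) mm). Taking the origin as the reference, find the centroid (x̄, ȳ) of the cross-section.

plate: A = 90 × 190 = 17100.00, centroid at (45.00, 95.00).
removed quarter-circle: A = −¼π·35² = -962.11, centroid at (14.85, 175.15).
ΣA = 16137.89 mm²
ΣAx̄ = (17100.00)(45.00) + (-962.11)(14.85) = 755208.33 mm³
ΣAȳ = (17100.00)(95.00) + (-962.11)(175.15) = 1455990.24 mm³
x̄ = 755208.33 / 16137.89 = 46.80 mm
ȳ = 1455990.24 / 16137.89 = 90.22 mm

x̄ = 46.80 mm, ȳ = 90.22 mm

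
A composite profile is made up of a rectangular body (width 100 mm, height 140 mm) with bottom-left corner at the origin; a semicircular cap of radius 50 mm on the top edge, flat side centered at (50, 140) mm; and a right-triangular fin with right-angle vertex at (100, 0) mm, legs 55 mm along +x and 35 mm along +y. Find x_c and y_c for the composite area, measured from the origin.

rectangular body: A = 100 × 140 = 14000.00, centroid at (50.00, 70.00).
semicircular top: A = ½π·50² = 3926.99, centroid at (50.00, 161.22).
triangular fin: A = ½·55·35 = 962.50, centroid at (118.33, 11.67).
ΣA = 18889.49 mm²
ΣAx_c = (14000.00)(50.00) + (3926.99)(50.00) + (962.50)(118.33) = 1010245.37 mm³
ΣAy_c = (14000.00)(70.00) + (3926.99)(161.22) + (962.50)(11.67) = 1624341.21 mm³
x_c = 1010245.37 / 18889.49 = 53.48 mm
y_c = 1624341.21 / 18889.49 = 85.99 mm

x_c = 53.48 mm, y_c = 85.99 mm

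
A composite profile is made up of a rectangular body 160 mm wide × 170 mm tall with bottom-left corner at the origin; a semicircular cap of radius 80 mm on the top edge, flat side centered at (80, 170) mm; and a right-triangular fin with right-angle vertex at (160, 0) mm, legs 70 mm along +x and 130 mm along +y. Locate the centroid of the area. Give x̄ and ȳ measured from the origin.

rectangular body: A = 160 × 170 = 27200.00, centroid at (80.00, 85.00).
semicircular top: A = ½π·80² = 10053.10, centroid at (80.00, 203.95).
triangular fin: A = ½·70·130 = 4550.00, centroid at (183.33, 43.33).
ΣA = 41803.10 mm²
ΣAx̄ = (27200.00)(80.00) + (10053.10)(80.00) + (4550.00)(183.33) = 3814414.39 mm³
ΣAȳ = (27200.00)(85.00) + (10053.10)(203.95) + (4550.00)(43.33) = 4559526.40 mm³
x̄ = 3814414.39 / 41803.10 = 91.25 mm
ȳ = 4559526.40 / 41803.10 = 109.07 mm

x̄ = 91.25 mm, ȳ = 109.07 mm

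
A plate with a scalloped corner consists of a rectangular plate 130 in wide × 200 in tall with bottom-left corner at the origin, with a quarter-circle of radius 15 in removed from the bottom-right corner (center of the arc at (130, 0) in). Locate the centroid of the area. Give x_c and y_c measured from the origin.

x_c = 64.60 in, y_c = 100.64 in

Part | A | x̄ᵢ | ȳᵢ | A·x̄ᵢ | A·ȳᵢ
plate | 26000.00 | 65.00 | 100.00 | 1690000.00 | 2600000.00
removed quarter-circle | -176.71 | 123.63 | 6.37 | -21847.90 | -1125.00
Σ | 25823.29 |  |  | 1668152.10 | 2598875.00
x_c = 1668152.10 / 25823.29 = 64.60 in
y_c = 2598875.00 / 25823.29 = 100.64 in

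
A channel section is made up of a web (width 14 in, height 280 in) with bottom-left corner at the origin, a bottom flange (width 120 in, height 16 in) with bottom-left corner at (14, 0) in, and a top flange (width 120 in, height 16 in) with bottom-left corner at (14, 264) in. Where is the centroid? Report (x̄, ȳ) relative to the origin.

web: A = 14 × 280 = 3920.00, centroid at (7.00, 140.00).
bottom flange: A = 120 × 16 = 1920.00, centroid at (74.00, 8.00).
top flange: A = 120 × 16 = 1920.00, centroid at (74.00, 272.00).
ΣA = 7760.00 in², ΣAx̄ = 311600.00 in³, ΣAȳ = 1086400.00 in³.
x̄ = 311600.00/7760.00 = 40.15 in; ȳ = 1086400.00/7760.00 = 140.00 in.

x̄ = 40.15 in, ȳ = 140.00 in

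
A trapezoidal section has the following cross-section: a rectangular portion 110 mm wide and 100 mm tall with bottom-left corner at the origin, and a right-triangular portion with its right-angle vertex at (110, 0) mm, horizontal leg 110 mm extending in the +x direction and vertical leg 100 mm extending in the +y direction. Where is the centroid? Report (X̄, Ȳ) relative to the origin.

X̄ = 85.56 mm, Ȳ = 44.44 mm

rectangular portion: A = 110 × 100 = 11000.00, centroid at (55.00, 50.00).
triangular portion: A = ½·110·100 = 5500.00, centroid at (146.67, 33.33).
ΣA = 16500.00 mm²
ΣAX̄ = (11000.00)(55.00) + (5500.00)(146.67) = 1411666.67 mm³
ΣAȲ = (11000.00)(50.00) + (5500.00)(33.33) = 733333.33 mm³
X̄ = 1411666.67 / 16500.00 = 85.56 mm
Ȳ = 733333.33 / 16500.00 = 44.44 mm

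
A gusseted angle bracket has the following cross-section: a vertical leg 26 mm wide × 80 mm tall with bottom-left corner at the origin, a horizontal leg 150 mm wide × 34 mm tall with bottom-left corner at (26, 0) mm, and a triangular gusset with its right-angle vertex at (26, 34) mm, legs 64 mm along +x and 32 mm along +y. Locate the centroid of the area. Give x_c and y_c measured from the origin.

x_c = 71.99 mm, y_c = 26.28 mm

vertical leg: A = 26 × 80 = 2080.00, centroid at (13.00, 40.00).
horizontal leg: A = 150 × 34 = 5100.00, centroid at (101.00, 17.00).
gusset: A = ½·64·32 = 1024.00, centroid at (47.33, 44.67).
ΣA = 8204.00 mm²
ΣAx_c = (2080.00)(13.00) + (5100.00)(101.00) + (1024.00)(47.33) = 590609.33 mm³
ΣAy_c = (2080.00)(40.00) + (5100.00)(17.00) + (1024.00)(44.67) = 215638.67 mm³
x_c = 590609.33 / 8204.00 = 71.99 mm
y_c = 215638.67 / 8204.00 = 26.28 mm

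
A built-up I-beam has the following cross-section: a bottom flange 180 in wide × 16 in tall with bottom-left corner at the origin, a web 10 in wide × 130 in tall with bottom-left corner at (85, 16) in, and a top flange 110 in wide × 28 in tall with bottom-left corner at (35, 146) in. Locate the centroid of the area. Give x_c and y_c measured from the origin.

bottom flange: A = 180 × 16 = 2880.00, centroid at (90.00, 8.00).
web: A = 10 × 130 = 1300.00, centroid at (90.00, 81.00).
top flange: A = 110 × 28 = 3080.00, centroid at (90.00, 160.00).
ΣA = 7260.00 in², ΣAx_c = 653400.00 in³, ΣAy_c = 621140.00 in³.
x_c = 653400.00/7260.00 = 90.00 in; y_c = 621140.00/7260.00 = 85.56 in.

x_c = 90.00 in, y_c = 85.56 in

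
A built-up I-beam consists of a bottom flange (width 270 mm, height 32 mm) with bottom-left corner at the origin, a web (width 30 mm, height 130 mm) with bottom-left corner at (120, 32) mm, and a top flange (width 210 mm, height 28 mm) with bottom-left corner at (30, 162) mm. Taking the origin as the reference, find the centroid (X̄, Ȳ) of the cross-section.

bottom flange: A = 270 × 32 = 8640.00, centroid at (135.00, 16.00).
web: A = 30 × 130 = 3900.00, centroid at (135.00, 97.00).
top flange: A = 210 × 28 = 5880.00, centroid at (135.00, 176.00).
ΣA = 18420.00 mm², ΣAX̄ = 2486700.00 mm³, ΣAȲ = 1551420.00 mm³.
X̄ = 2486700.00/18420.00 = 135.00 mm; Ȳ = 1551420.00/18420.00 = 84.22 mm.

X̄ = 135.00 mm, Ȳ = 84.22 mm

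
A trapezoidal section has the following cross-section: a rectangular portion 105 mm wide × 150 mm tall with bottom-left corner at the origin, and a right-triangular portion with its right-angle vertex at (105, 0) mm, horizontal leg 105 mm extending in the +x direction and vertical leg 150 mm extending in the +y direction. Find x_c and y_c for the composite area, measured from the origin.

rectangular portion: A = 105 × 150 = 15750.00, centroid at (52.50, 75.00).
triangular portion: A = ½·105·150 = 7875.00, centroid at (140.00, 50.00).
ΣA = 23625.00 mm², ΣAx_c = 1929375.00 mm³, ΣAy_c = 1575000.00 mm³.
x_c = 1929375.00/23625.00 = 81.67 mm; y_c = 1575000.00/23625.00 = 66.67 mm.

x_c = 81.67 mm, y_c = 66.67 mm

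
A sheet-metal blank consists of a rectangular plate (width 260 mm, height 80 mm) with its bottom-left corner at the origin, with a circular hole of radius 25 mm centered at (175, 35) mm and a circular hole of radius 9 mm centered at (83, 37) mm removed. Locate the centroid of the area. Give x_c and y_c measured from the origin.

x_c = 125.89 mm, y_c = 40.57 mm

plate: A = 260 × 80 = 20800.00, centroid at (130.00, 40.00).
hole 1: A = −π·25² = -1963.50, centroid at (175.00, 35.00).
hole 2: A = −π·9² = -254.47, centroid at (83.00, 37.00).
ΣA = 18582.04 mm²
ΣAx_c = (20800.00)(130.00) + (-1963.50)(175.00) + (-254.47)(83.00) = 2339267.38 mm³
ΣAy_c = (20800.00)(40.00) + (-1963.50)(35.00) + (-254.47)(37.00) = 753862.31 mm³
x_c = 2339267.38 / 18582.04 = 125.89 mm
y_c = 753862.31 / 18582.04 = 40.57 mm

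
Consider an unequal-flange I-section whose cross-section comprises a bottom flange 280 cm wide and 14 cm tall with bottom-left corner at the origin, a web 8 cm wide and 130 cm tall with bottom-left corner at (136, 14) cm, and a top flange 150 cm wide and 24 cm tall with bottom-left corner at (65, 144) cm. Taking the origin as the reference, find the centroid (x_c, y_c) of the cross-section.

x_c = 140.00 cm, y_c = 78.41 cm

bottom flange: A = 280 × 14 = 3920.00, centroid at (140.00, 7.00).
web: A = 8 × 130 = 1040.00, centroid at (140.00, 79.00).
top flange: A = 150 × 24 = 3600.00, centroid at (140.00, 156.00).
ΣA = 8560.00 cm²
ΣAx_c = (3920.00)(140.00) + (1040.00)(140.00) + (3600.00)(140.00) = 1198400.00 cm³
ΣAy_c = (3920.00)(7.00) + (1040.00)(79.00) + (3600.00)(156.00) = 671200.00 cm³
x_c = 1198400.00 / 8560.00 = 140.00 cm
y_c = 671200.00 / 8560.00 = 78.41 cm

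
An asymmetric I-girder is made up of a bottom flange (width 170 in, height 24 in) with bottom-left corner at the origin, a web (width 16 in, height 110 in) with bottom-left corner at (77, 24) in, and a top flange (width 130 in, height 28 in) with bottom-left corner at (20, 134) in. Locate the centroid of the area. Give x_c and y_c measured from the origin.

x_c = 85.00 in, y_c = 76.66 in

bottom flange: A = 170 × 24 = 4080.00, centroid at (85.00, 12.00).
web: A = 16 × 110 = 1760.00, centroid at (85.00, 79.00).
top flange: A = 130 × 28 = 3640.00, centroid at (85.00, 148.00).
ΣA = 9480.00 in²
ΣAx_c = (4080.00)(85.00) + (1760.00)(85.00) + (3640.00)(85.00) = 805800.00 in³
ΣAy_c = (4080.00)(12.00) + (1760.00)(79.00) + (3640.00)(148.00) = 726720.00 in³
x_c = 805800.00 / 9480.00 = 85.00 in
y_c = 726720.00 / 9480.00 = 76.66 in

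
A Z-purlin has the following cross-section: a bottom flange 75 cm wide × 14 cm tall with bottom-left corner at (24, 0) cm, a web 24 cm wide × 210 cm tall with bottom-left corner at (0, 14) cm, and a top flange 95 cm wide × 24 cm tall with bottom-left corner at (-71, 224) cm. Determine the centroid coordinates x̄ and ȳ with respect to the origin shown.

bottom flange: A = 75 × 14 = 1050.00, centroid at (61.50, 7.00).
web: A = 24 × 210 = 5040.00, centroid at (12.00, 119.00).
top flange: A = 95 × 24 = 2280.00, centroid at (-23.50, 236.00).
ΣA = 8370.00 cm², ΣAx̄ = 71475.00 cm³, ΣAȳ = 1145190.00 cm³.
x̄ = 71475.00/8370.00 = 8.54 cm; ȳ = 1145190.00/8370.00 = 136.82 cm.

x̄ = 8.54 cm, ȳ = 136.82 cm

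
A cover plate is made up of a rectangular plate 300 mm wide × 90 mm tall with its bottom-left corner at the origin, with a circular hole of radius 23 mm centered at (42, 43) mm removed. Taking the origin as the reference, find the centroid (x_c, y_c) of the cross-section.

x_c = 157.08 mm, y_c = 45.13 mm

plate: A = 300 × 90 = 27000.00, centroid at (150.00, 45.00).
hole: A = −π·23² = -1661.90, centroid at (42.00, 43.00).
ΣA = 25338.10 mm², ΣAx_c = 3980200.09 mm³, ΣAy_c = 1143538.19 mm³.
x_c = 3980200.09/25338.10 = 157.08 mm; y_c = 1143538.19/25338.10 = 45.13 mm.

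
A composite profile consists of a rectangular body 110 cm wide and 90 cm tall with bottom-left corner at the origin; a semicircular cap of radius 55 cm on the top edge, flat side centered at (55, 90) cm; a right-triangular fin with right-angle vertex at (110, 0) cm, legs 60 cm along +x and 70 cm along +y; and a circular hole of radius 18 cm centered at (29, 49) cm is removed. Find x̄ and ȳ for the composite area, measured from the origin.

rectangular body: A = 110 × 90 = 9900.00, centroid at (55.00, 45.00).
semicircular top: A = ½π·55² = 4751.66, centroid at (55.00, 113.34).
triangular fin: A = ½·60·70 = 2100.00, centroid at (130.00, 23.33).
hole: A = −π·18² = -1017.88, centroid at (29.00, 49.00).
ΣA = 15733.78 cm²
ΣAx̄ = (9900.00)(55.00) + (4751.66)(55.00) + (2100.00)(130.00) + (-1017.88)(29.00) = 1049322.83 cm³
ΣAȳ = (9900.00)(45.00) + (4751.66)(113.34) + (2100.00)(23.33) + (-1017.88)(49.00) = 983190.04 cm³
x̄ = 1049322.83 / 15733.78 = 66.69 cm
ȳ = 983190.04 / 15733.78 = 62.49 cm

x̄ = 66.69 cm, ȳ = 62.49 cm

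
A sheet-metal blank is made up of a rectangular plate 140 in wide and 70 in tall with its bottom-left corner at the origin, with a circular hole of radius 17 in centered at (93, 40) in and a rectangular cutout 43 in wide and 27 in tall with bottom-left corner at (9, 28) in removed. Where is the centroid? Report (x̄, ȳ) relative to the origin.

x̄ = 73.23 in, ȳ = 33.44 in

plate: A = 140 × 70 = 9800.00, centroid at (70.00, 35.00).
hole 1: A = −π·17² = -907.92, centroid at (93.00, 40.00).
hole 2: A = −(43 × 27) = -1161.00, centroid at (30.50, 41.50).
ΣA = 7731.08 in², ΣAx̄ = 566152.91 in³, ΣAȳ = 258501.69 in³.
x̄ = 566152.91/7731.08 = 73.23 in; ȳ = 258501.69/7731.08 = 33.44 in.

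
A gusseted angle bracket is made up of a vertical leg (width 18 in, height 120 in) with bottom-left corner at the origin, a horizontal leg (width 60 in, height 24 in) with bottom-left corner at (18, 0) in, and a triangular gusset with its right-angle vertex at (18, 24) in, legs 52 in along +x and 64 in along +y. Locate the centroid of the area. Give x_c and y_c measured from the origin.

Part | A | x̄ᵢ | ȳᵢ | A·x̄ᵢ | A·ȳᵢ
vertical leg | 2160.00 | 9.00 | 60.00 | 19440.00 | 129600.00
horizontal leg | 1440.00 | 48.00 | 12.00 | 69120.00 | 17280.00
gusset | 1664.00 | 35.33 | 45.33 | 58794.67 | 75434.67
Σ | 5264.00 |  |  | 147354.67 | 222314.67
x_c = 147354.67 / 5264.00 = 27.99 in
y_c = 222314.67 / 5264.00 = 42.23 in

x_c = 27.99 in, y_c = 42.23 in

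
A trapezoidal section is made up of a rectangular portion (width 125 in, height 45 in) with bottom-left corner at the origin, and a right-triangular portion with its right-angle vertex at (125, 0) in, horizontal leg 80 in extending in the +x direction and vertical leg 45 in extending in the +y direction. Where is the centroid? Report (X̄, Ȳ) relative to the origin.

X̄ = 84.12 in, Ȳ = 20.68 in

rectangular portion: A = 125 × 45 = 5625.00, centroid at (62.50, 22.50).
triangular portion: A = ½·80·45 = 1800.00, centroid at (151.67, 15.00).
ΣA = 7425.00 in²
ΣAX̄ = (5625.00)(62.50) + (1800.00)(151.67) = 624562.50 in³
ΣAȲ = (5625.00)(22.50) + (1800.00)(15.00) = 153562.50 in³
X̄ = 624562.50 / 7425.00 = 84.12 in
Ȳ = 153562.50 / 7425.00 = 20.68 in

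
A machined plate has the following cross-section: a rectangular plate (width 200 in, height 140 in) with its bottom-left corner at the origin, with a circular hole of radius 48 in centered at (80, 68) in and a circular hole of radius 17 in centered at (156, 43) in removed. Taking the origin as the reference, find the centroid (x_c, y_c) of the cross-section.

x_c = 104.73 in, y_c = 71.96 in

plate: A = 200 × 140 = 28000.00, centroid at (100.00, 70.00).
hole 1: A = −π·48² = -7238.23, centroid at (80.00, 68.00).
hole 2: A = −π·17² = -907.92, centroid at (156.00, 43.00).
ΣA = 19853.85 in², ΣAx_c = 2079306.08 in³, ΣAy_c = 1428759.82 in³.
x_c = 2079306.08/19853.85 = 104.73 in; y_c = 1428759.82/19853.85 = 71.96 in.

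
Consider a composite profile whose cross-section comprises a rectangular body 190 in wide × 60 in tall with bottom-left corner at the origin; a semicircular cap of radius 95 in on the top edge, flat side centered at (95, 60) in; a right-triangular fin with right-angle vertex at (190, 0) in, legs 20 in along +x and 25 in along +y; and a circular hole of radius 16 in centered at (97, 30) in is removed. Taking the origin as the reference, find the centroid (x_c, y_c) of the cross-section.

rectangular body: A = 190 × 60 = 11400.00, centroid at (95.00, 30.00).
semicircular top: A = ½π·95² = 14176.44, centroid at (95.00, 100.32).
triangular fin: A = ½·20·25 = 250.00, centroid at (196.67, 8.33).
hole: A = −π·16² = -804.25, centroid at (97.00, 30.00).
ΣA = 25022.19 in²
ΣAx_c = (11400.00)(95.00) + (14176.44)(95.00) + (250.00)(196.67) + (-804.25)(97.00) = 2400916.14 in³
ΣAy_c = (11400.00)(30.00) + (14176.44)(100.32) + (250.00)(8.33) + (-804.25)(30.00) = 1742125.45 in³
x_c = 2400916.14 / 25022.19 = 95.95 in
y_c = 1742125.45 / 25022.19 = 69.62 in

x_c = 95.95 in, y_c = 69.62 in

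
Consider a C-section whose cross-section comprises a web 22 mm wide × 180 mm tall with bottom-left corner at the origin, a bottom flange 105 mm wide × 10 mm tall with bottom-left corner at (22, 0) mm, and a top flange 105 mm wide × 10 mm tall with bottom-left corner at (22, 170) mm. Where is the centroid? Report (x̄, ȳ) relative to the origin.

x̄ = 33.00 mm, ȳ = 90.00 mm

web: A = 22 × 180 = 3960.00, centroid at (11.00, 90.00).
bottom flange: A = 105 × 10 = 1050.00, centroid at (74.50, 5.00).
top flange: A = 105 × 10 = 1050.00, centroid at (74.50, 175.00).
ΣA = 6060.00 mm²
ΣAx̄ = (3960.00)(11.00) + (1050.00)(74.50) + (1050.00)(74.50) = 200010.00 mm³
ΣAȳ = (3960.00)(90.00) + (1050.00)(5.00) + (1050.00)(175.00) = 545400.00 mm³
x̄ = 200010.00 / 6060.00 = 33.00 mm
ȳ = 545400.00 / 6060.00 = 90.00 mm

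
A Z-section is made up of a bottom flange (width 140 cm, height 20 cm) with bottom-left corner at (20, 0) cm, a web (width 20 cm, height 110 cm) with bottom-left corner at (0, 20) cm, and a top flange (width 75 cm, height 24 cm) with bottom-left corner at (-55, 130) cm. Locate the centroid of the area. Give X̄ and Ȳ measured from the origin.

X̄ = 35.66 cm, Ȳ = 65.97 cm

bottom flange: A = 140 × 20 = 2800.00, centroid at (90.00, 10.00).
web: A = 20 × 110 = 2200.00, centroid at (10.00, 75.00).
top flange: A = 75 × 24 = 1800.00, centroid at (-17.50, 142.00).
ΣA = 6800.00 cm²
ΣAX̄ = (2800.00)(90.00) + (2200.00)(10.00) + (1800.00)(-17.50) = 242500.00 cm³
ΣAȲ = (2800.00)(10.00) + (2200.00)(75.00) + (1800.00)(142.00) = 448600.00 cm³
X̄ = 242500.00 / 6800.00 = 35.66 cm
Ȳ = 448600.00 / 6800.00 = 65.97 cm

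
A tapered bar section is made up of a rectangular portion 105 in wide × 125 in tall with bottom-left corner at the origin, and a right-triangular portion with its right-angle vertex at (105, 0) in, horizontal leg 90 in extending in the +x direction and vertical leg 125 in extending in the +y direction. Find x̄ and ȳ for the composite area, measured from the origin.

x̄ = 77.25 in, ȳ = 56.25 in

rectangular portion: A = 105 × 125 = 13125.00, centroid at (52.50, 62.50).
triangular portion: A = ½·90·125 = 5625.00, centroid at (135.00, 41.67).
ΣA = 18750.00 in², ΣAx̄ = 1448437.50 in³, ΣAȳ = 1054687.50 in³.
x̄ = 1448437.50/18750.00 = 77.25 in; ȳ = 1054687.50/18750.00 = 56.25 in.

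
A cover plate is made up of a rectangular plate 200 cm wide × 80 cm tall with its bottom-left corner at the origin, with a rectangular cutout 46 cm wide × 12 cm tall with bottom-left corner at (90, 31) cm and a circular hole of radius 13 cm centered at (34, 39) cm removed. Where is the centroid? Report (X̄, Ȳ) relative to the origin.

X̄ = 101.87 cm, Ȳ = 40.15 cm

Part | A | x̄ᵢ | ȳᵢ | A·x̄ᵢ | A·ȳᵢ
plate | 16000.00 | 100.00 | 40.00 | 1600000.00 | 640000.00
hole 1 | -552.00 | 113.00 | 37.00 | -62376.00 | -20424.00
hole 2 | -530.93 | 34.00 | 39.00 | -18051.59 | -20706.24
Σ | 14917.07 |  |  | 1519572.41 | 598869.76
X̄ = 1519572.41 / 14917.07 = 101.87 cm
Ȳ = 598869.76 / 14917.07 = 40.15 cm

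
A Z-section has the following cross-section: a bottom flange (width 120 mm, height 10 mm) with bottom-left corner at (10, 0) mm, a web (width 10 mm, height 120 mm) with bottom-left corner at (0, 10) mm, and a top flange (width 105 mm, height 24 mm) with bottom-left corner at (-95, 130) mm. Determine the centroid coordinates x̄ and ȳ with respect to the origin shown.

bottom flange: A = 120 × 10 = 1200.00, centroid at (70.00, 5.00).
web: A = 10 × 120 = 1200.00, centroid at (5.00, 70.00).
top flange: A = 105 × 24 = 2520.00, centroid at (-42.50, 142.00).
ΣA = 4920.00 mm²
ΣAx̄ = (1200.00)(70.00) + (1200.00)(5.00) + (2520.00)(-42.50) = -17100.00 mm³
ΣAȳ = (1200.00)(5.00) + (1200.00)(70.00) + (2520.00)(142.00) = 447840.00 mm³
x̄ = -17100.00 / 4920.00 = -3.48 mm
ȳ = 447840.00 / 4920.00 = 91.02 mm

x̄ = -3.48 mm, ȳ = 91.02 mm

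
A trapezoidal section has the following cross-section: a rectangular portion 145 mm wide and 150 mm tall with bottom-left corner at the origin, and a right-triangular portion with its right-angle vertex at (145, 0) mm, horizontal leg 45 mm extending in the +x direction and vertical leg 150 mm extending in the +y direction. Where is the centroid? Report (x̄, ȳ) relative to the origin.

rectangular portion: A = 145 × 150 = 21750.00, centroid at (72.50, 75.00).
triangular portion: A = ½·45·150 = 3375.00, centroid at (160.00, 50.00).
ΣA = 25125.00 mm²
ΣAx̄ = (21750.00)(72.50) + (3375.00)(160.00) = 2116875.00 mm³
ΣAȳ = (21750.00)(75.00) + (3375.00)(50.00) = 1800000.00 mm³
x̄ = 2116875.00 / 25125.00 = 84.25 mm
ȳ = 1800000.00 / 25125.00 = 71.64 mm

x̄ = 84.25 mm, ȳ = 71.64 mm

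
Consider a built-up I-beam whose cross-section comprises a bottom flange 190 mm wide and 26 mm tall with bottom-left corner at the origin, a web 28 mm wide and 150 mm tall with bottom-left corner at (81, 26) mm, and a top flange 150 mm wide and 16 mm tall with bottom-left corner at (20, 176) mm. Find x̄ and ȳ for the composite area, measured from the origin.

bottom flange: A = 190 × 26 = 4940.00, centroid at (95.00, 13.00).
web: A = 28 × 150 = 4200.00, centroid at (95.00, 101.00).
top flange: A = 150 × 16 = 2400.00, centroid at (95.00, 184.00).
ΣA = 11540.00 mm²
ΣAx̄ = (4940.00)(95.00) + (4200.00)(95.00) + (2400.00)(95.00) = 1096300.00 mm³
ΣAȳ = (4940.00)(13.00) + (4200.00)(101.00) + (2400.00)(184.00) = 930020.00 mm³
x̄ = 1096300.00 / 11540.00 = 95.00 mm
ȳ = 930020.00 / 11540.00 = 80.59 mm

x̄ = 95.00 mm, ȳ = 80.59 mm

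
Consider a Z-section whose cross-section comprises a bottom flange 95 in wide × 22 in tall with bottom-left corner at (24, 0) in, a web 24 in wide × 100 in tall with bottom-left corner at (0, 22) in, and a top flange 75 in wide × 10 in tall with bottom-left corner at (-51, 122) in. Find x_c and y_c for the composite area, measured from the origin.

bottom flange: A = 95 × 22 = 2090.00, centroid at (71.50, 11.00).
web: A = 24 × 100 = 2400.00, centroid at (12.00, 72.00).
top flange: A = 75 × 10 = 750.00, centroid at (-13.50, 127.00).
ΣA = 5240.00 in²
ΣAx_c = (2090.00)(71.50) + (2400.00)(12.00) + (750.00)(-13.50) = 168110.00 in³
ΣAy_c = (2090.00)(11.00) + (2400.00)(72.00) + (750.00)(127.00) = 291040.00 in³
x_c = 168110.00 / 5240.00 = 32.08 in
y_c = 291040.00 / 5240.00 = 55.54 in

x_c = 32.08 in, y_c = 55.54 in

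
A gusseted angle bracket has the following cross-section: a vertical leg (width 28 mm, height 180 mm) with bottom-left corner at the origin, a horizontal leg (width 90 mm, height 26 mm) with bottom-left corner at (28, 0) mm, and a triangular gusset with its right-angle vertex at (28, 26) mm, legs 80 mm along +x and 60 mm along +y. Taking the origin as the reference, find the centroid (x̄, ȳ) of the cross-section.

x̄ = 38.10 mm, ȳ = 60.78 mm

Part | A | x̄ᵢ | ȳᵢ | A·x̄ᵢ | A·ȳᵢ
vertical leg | 5040.00 | 14.00 | 90.00 | 70560.00 | 453600.00
horizontal leg | 2340.00 | 73.00 | 13.00 | 170820.00 | 30420.00
gusset | 2400.00 | 54.67 | 46.00 | 131200.00 | 110400.00
Σ | 9780.00 |  |  | 372580.00 | 594420.00
x̄ = 372580.00 / 9780.00 = 38.10 mm
ȳ = 594420.00 / 9780.00 = 60.78 mm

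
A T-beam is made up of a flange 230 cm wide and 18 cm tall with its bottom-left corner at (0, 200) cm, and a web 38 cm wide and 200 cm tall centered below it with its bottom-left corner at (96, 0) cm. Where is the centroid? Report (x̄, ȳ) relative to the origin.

x̄ = 115.00 cm, ȳ = 138.44 cm

Part | A | x̄ᵢ | ȳᵢ | A·x̄ᵢ | A·ȳᵢ
web | 7600.00 | 115.00 | 100.00 | 874000.00 | 760000.00
flange | 4140.00 | 115.00 | 209.00 | 476100.00 | 865260.00
Σ | 11740.00 |  |  | 1350100.00 | 1625260.00
x̄ = 1350100.00 / 11740.00 = 115.00 cm
ȳ = 1625260.00 / 11740.00 = 138.44 cm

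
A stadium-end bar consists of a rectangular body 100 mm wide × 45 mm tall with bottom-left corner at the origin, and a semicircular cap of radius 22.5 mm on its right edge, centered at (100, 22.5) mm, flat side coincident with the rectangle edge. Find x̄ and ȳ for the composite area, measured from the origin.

rectangular body: A = 100 × 45 = 4500.00, centroid at (50.00, 22.50).
semicircular end: A = ½π·22.5² = 795.22, centroid at (109.55, 22.50).
ΣA = 5295.22 mm², ΣAx̄ = 312115.31 mm³, ΣAȳ = 119142.35 mm³.
x̄ = 312115.31/5295.22 = 58.94 mm; ȳ = 119142.35/5295.22 = 22.50 mm.

x̄ = 58.94 mm, ȳ = 22.50 mm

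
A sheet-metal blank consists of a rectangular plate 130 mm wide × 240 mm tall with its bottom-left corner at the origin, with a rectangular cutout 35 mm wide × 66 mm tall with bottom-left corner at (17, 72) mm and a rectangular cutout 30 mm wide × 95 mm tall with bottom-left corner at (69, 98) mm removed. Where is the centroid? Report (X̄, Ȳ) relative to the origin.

plate: A = 130 × 240 = 31200.00, centroid at (65.00, 120.00).
hole 1: A = −(35 × 66) = -2310.00, centroid at (34.50, 105.00).
hole 2: A = −(30 × 95) = -2850.00, centroid at (84.00, 145.50).
ΣA = 26040.00 mm², ΣAX̄ = 1708905.00 mm³, ΣAȲ = 3086775.00 mm³.
X̄ = 1708905.00/26040.00 = 65.63 mm; Ȳ = 3086775.00/26040.00 = 118.54 mm.

X̄ = 65.63 mm, Ȳ = 118.54 mm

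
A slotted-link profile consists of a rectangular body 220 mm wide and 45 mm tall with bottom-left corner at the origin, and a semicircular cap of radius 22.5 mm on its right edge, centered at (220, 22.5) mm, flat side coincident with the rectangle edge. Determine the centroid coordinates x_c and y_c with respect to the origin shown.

x_c = 118.89 mm, y_c = 22.50 mm

Part | A | x̄ᵢ | ȳᵢ | A·x̄ᵢ | A·ȳᵢ
rectangular body | 9900.00 | 110.00 | 22.50 | 1089000.00 | 222750.00
semicircular end | 795.22 | 229.55 | 22.50 | 182541.19 | 17892.35
Σ | 10695.22 |  |  | 1271541.19 | 240642.35
x_c = 1271541.19 / 10695.22 = 118.89 mm
y_c = 240642.35 / 10695.22 = 22.50 mm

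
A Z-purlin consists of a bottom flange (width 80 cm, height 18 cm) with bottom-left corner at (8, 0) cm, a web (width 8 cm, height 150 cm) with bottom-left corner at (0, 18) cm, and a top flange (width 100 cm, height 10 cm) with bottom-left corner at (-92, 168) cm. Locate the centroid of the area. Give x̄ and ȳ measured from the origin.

bottom flange: A = 80 × 18 = 1440.00, centroid at (48.00, 9.00).
web: A = 8 × 150 = 1200.00, centroid at (4.00, 93.00).
top flange: A = 100 × 10 = 1000.00, centroid at (-42.00, 173.00).
ΣA = 3640.00 cm², ΣAx̄ = 31920.00 cm³, ΣAȳ = 297560.00 cm³.
x̄ = 31920.00/3640.00 = 8.77 cm; ȳ = 297560.00/3640.00 = 81.75 cm.

x̄ = 8.77 cm, ȳ = 81.75 cm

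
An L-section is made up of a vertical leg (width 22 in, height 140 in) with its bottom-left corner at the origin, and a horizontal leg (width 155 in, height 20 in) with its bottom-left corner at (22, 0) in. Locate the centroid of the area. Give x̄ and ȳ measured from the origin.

vertical leg: A = 22 × 140 = 3080.00, centroid at (11.00, 70.00).
horizontal leg: A = 155 × 20 = 3100.00, centroid at (99.50, 10.00).
ΣA = 6180.00 in², ΣAx̄ = 342330.00 in³, ΣAȳ = 246600.00 in³.
x̄ = 342330.00/6180.00 = 55.39 in; ȳ = 246600.00/6180.00 = 39.90 in.

x̄ = 55.39 in, ȳ = 39.90 in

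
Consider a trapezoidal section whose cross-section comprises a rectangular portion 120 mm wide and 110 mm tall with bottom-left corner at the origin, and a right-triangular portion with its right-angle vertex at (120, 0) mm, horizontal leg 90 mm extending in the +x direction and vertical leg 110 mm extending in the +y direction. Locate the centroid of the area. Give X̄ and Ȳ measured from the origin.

X̄ = 84.55 mm, Ȳ = 50.00 mm

Part | A | x̄ᵢ | ȳᵢ | A·x̄ᵢ | A·ȳᵢ
rectangular portion | 13200.00 | 60.00 | 55.00 | 792000.00 | 726000.00
triangular portion | 4950.00 | 150.00 | 36.67 | 742500.00 | 181500.00
Σ | 18150.00 |  |  | 1534500.00 | 907500.00
X̄ = 1534500.00 / 18150.00 = 84.55 mm
Ȳ = 907500.00 / 18150.00 = 50.00 mm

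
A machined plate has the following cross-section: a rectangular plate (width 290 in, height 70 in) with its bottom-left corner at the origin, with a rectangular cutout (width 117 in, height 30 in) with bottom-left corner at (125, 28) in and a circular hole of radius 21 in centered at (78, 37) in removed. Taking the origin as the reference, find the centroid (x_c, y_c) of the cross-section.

x_c = 142.25 in, y_c = 33.00 in

Part | A | x̄ᵢ | ȳᵢ | A·x̄ᵢ | A·ȳᵢ
plate | 20300.00 | 145.00 | 35.00 | 2943500.00 | 710500.00
hole 1 | -3510.00 | 183.50 | 43.00 | -644085.00 | -150930.00
hole 2 | -1385.44 | 78.00 | 37.00 | -108064.50 | -51261.37
Σ | 15404.56 |  |  | 2191350.50 | 508308.63
x_c = 2191350.50 / 15404.56 = 142.25 in
y_c = 508308.63 / 15404.56 = 33.00 in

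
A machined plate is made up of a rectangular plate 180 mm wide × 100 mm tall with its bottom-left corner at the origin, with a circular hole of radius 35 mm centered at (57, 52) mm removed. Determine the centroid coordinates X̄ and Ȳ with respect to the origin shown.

plate: A = 180 × 100 = 18000.00, centroid at (90.00, 50.00).
hole: A = −π·35² = -3848.45, centroid at (57.00, 52.00).
ΣA = 14151.55 mm², ΣAX̄ = 1400638.29 mm³, ΣAȲ = 699880.55 mm³.
X̄ = 1400638.29/14151.55 = 98.97 mm; Ȳ = 699880.55/14151.55 = 49.46 mm.

X̄ = 98.97 mm, Ȳ = 49.46 mm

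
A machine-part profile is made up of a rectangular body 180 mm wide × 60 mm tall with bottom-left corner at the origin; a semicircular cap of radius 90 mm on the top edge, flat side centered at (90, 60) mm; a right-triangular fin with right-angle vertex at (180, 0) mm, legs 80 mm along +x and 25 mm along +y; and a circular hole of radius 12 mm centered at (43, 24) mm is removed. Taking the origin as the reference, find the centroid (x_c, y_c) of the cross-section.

Part | A | x̄ᵢ | ȳᵢ | A·x̄ᵢ | A·ȳᵢ
rectangular body | 10800.00 | 90.00 | 30.00 | 972000.00 | 324000.00
semicircular top | 12723.45 | 90.00 | 98.20 | 1145110.52 | 1249407.01
triangular fin | 1000.00 | 206.67 | 8.33 | 206666.67 | 8333.33
hole | -452.39 | 43.00 | 24.00 | -19452.74 | -10857.34
Σ | 24071.06 |  |  | 2304324.45 | 1570883.00
x_c = 2304324.45 / 24071.06 = 95.73 mm
y_c = 1570883.00 / 24071.06 = 65.26 mm

x_c = 95.73 mm, y_c = 65.26 mm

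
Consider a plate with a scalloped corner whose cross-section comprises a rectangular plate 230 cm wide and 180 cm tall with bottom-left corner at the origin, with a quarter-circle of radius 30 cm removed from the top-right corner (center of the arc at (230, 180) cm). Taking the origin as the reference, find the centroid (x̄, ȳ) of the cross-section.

Part | A | x̄ᵢ | ȳᵢ | A·x̄ᵢ | A·ȳᵢ
plate | 41400.00 | 115.00 | 90.00 | 4761000.00 | 3726000.00
removed quarter-circle | -706.86 | 217.27 | 167.27 | -153577.42 | -118234.50
Σ | 40693.14 |  |  | 4607422.58 | 3607765.50
x̄ = 4607422.58 / 40693.14 = 113.22 cm
ȳ = 3607765.50 / 40693.14 = 88.66 cm

x̄ = 113.22 cm, ȳ = 88.66 cm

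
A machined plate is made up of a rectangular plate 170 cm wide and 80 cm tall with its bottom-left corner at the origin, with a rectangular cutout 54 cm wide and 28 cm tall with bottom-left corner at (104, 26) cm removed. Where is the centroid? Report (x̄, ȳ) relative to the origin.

plate: A = 170 × 80 = 13600.00, centroid at (85.00, 40.00).
hole: A = −(54 × 28) = -1512.00, centroid at (131.00, 40.00).
ΣA = 12088.00 cm², ΣAx̄ = 957928.00 cm³, ΣAȳ = 483520.00 cm³.
x̄ = 957928.00/12088.00 = 79.25 cm; ȳ = 483520.00/12088.00 = 40.00 cm.

x̄ = 79.25 cm, ȳ = 40.00 cm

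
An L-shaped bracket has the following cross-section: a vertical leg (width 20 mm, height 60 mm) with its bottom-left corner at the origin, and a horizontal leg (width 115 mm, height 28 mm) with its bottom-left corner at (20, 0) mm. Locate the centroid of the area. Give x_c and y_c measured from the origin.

x_c = 59.17 mm, y_c = 18.34 mm

Part | A | x̄ᵢ | ȳᵢ | A·x̄ᵢ | A·ȳᵢ
vertical leg | 1200.00 | 10.00 | 30.00 | 12000.00 | 36000.00
horizontal leg | 3220.00 | 77.50 | 14.00 | 249550.00 | 45080.00
Σ | 4420.00 |  |  | 261550.00 | 81080.00
x_c = 261550.00 / 4420.00 = 59.17 mm
y_c = 81080.00 / 4420.00 = 18.34 mm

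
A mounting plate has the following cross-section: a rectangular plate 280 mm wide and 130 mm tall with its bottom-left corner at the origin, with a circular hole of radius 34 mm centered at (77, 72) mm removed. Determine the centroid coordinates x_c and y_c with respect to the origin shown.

x_c = 146.98 mm, y_c = 64.22 mm

plate: A = 280 × 130 = 36400.00, centroid at (140.00, 65.00).
hole: A = −π·34² = -3631.68, centroid at (77.00, 72.00).
ΣA = 32768.32 mm²
ΣAx_c = (36400.00)(140.00) + (-3631.68)(77.00) = 4816360.55 mm³
ΣAy_c = (36400.00)(65.00) + (-3631.68)(72.00) = 2104518.96 mm³
x_c = 4816360.55 / 32768.32 = 146.98 mm
y_c = 2104518.96 / 32768.32 = 64.22 mm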